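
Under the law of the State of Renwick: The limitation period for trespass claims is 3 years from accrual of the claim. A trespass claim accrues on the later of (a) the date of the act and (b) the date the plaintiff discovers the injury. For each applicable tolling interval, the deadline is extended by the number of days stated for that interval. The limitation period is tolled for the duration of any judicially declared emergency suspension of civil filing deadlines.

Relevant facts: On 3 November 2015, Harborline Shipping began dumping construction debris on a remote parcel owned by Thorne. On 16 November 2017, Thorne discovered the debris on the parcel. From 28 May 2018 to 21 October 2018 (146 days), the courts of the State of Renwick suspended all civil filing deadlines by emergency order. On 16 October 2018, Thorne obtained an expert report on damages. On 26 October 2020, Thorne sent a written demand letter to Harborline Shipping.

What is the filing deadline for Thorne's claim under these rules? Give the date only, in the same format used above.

Taking the later of the act (3 November 2015) and discovery (16 November 2017), the claim accrued on 16 November 2017.
The untolled deadline — 3 years after 16 November 2017 — is 16 November 2020.
The emergency suspension of filing deadlines from 28 May 2018 to 21 October 2018 tolled the period for 146 days, extending the deadline to 11 April 2021.
The other events in the timeline have no effect on the limitation period under the stated rules.

11 April 2021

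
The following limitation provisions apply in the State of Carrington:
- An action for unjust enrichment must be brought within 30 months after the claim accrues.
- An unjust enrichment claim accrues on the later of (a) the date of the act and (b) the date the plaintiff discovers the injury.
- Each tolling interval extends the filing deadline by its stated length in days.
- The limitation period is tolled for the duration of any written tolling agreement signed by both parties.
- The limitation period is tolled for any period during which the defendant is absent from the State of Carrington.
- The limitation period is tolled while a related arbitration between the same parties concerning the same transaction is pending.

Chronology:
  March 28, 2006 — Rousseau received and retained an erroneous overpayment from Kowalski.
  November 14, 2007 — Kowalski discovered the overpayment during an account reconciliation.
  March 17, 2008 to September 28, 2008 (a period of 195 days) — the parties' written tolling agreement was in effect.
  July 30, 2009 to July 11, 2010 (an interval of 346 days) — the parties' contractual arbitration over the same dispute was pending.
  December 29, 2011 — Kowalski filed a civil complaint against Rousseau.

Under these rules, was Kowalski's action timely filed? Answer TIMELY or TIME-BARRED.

Because discovery on November 14, 2007 post-dates the March 28, 2006 act, accrual under the later-of rule falls on November 14, 2007.
30 months from November 14, 2007 is May 14, 2010.
The written tolling agreement from March 17, 2008 to September 28, 2008 tolled the period for 195 days, extending the deadline to November 25, 2010.
The period was tolled for 346 days by the pending related arbitration (July 30, 2009 to July 11, 2010), pushing the deadline to November 6, 2011.
The December 29, 2011 filing falls after the November 6, 2011 deadline; the claim is time-barred.

TIME-BARRED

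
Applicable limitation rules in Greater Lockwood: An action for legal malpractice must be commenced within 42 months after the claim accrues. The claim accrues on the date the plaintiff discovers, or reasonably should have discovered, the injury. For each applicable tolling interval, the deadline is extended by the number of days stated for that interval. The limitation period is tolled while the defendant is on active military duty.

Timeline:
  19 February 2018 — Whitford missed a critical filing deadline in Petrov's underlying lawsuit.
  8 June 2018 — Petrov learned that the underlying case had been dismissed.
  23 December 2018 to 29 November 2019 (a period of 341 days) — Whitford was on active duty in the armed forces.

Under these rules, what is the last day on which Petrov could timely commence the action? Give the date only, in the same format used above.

Under the discovery rule, the claim accrued on 8 June 2018, when Petrov discovered the injury — not on the 19 February 2018 date of the underlying act.
Adding the 42 months base period to 8 June 2018 gives a deadline of 8 December 2021, before any tolling.
Because the defendant's active military service ran from 23 December 2018 to 29 November 2019, the deadline is extended by 341 days to 14 November 2022.

14 November 2022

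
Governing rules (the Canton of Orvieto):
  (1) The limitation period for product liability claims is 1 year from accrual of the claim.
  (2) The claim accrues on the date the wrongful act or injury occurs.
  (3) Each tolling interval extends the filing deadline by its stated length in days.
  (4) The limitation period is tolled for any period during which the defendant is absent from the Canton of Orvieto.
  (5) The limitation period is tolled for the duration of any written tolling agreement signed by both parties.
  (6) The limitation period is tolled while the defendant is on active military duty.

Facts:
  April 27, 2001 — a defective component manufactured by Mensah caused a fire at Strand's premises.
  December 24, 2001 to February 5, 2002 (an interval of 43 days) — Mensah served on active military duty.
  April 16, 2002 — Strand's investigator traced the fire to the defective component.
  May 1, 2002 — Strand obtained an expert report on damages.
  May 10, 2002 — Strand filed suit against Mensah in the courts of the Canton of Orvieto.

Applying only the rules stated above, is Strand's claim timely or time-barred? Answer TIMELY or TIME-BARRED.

TIMELY

Accrual is governed by the date of the act, so the period began to run on April 27, 2001; the later discovery on April 16, 2002 is irrelevant under the stated rule.
The untolled deadline — 1 year after April 27, 2001 — is April 27, 2002.
The period was tolled for 43 days by the defendant's active military service (December 24, 2001 to February 5, 2002), pushing the deadline to June 9, 2002.
None of the other events listed affects the running of the period under the stated rules.
Strand filed on May 10, 2002, before the June 9, 2002 deadline, so the action is timely.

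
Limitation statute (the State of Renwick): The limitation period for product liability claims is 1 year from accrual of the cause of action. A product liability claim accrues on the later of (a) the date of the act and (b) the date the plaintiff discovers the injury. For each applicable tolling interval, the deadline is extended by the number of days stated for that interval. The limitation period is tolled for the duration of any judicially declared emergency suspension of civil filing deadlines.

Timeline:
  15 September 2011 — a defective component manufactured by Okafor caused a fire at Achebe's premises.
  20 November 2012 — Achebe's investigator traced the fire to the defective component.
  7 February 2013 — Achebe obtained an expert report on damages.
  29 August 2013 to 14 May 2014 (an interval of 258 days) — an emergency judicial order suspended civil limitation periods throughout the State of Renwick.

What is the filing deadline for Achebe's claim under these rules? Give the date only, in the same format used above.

5 August 2014

Because discovery on 20 November 2012 post-dates the 15 September 2011 act, accrual under the later-of rule falls on 20 November 2012.
Adding the 1 year base period to 20 November 2012 gives a deadline of 20 November 2013, before any tolling.
Because the emergency suspension of filing deadlines ran from 29 August 2013 to 14 May 2014, the deadline is extended by 258 days to 5 August 2014.
The other events in the timeline have no effect on the limitation period under the stated rules.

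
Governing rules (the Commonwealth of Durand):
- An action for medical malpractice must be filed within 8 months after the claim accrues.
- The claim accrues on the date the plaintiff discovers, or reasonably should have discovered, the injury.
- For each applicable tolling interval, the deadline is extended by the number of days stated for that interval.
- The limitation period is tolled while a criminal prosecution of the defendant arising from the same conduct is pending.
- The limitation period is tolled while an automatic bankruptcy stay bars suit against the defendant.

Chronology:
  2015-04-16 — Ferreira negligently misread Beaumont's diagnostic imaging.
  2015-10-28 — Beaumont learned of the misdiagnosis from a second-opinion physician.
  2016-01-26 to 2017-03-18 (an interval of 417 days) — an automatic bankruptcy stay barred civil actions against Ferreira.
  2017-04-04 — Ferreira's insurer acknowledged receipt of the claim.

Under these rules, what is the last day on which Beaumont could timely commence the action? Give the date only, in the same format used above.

2017-08-19

Accrual is tied to discovery, so the period began on 2015-10-28 rather than on 2015-04-16 when the act occurred.
8 months from 2015-10-28 is 2016-06-28.
Because the automatic bankruptcy stay ran from 2016-01-26 to 2017-03-18, the deadline is extended by 417 days to 2017-08-19.
None of the other events listed affects the running of the period under the stated rules.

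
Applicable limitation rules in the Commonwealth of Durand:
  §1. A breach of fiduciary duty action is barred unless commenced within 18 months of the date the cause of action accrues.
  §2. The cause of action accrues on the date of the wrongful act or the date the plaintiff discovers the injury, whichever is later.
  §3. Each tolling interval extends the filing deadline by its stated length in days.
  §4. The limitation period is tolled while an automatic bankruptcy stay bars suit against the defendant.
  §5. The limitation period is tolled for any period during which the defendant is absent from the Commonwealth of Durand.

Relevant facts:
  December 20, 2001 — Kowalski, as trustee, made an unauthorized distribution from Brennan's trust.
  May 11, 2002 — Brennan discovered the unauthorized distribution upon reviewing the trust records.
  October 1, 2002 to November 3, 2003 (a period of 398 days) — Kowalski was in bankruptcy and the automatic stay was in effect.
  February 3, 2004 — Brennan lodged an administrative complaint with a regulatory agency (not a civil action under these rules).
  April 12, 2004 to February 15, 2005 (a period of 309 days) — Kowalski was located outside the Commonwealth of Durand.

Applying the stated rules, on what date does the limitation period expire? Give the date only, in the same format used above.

Because discovery on May 11, 2002 post-dates the December 20, 2001 act, accrual under the later-of rule falls on May 11, 2002.
18 months from May 11, 2002 is November 11, 2003.
Because the automatic bankruptcy stay ran from October 1, 2002 to November 3, 2003, the deadline is extended by 398 days to December 13, 2004.
The defendant's absence from the jurisdiction from April 12, 2004 to February 15, 2005 tolled the period for 309 days, extending the deadline to October 18, 2005.
None of the other events listed affects the running of the period under the stated rules.

October 18, 2005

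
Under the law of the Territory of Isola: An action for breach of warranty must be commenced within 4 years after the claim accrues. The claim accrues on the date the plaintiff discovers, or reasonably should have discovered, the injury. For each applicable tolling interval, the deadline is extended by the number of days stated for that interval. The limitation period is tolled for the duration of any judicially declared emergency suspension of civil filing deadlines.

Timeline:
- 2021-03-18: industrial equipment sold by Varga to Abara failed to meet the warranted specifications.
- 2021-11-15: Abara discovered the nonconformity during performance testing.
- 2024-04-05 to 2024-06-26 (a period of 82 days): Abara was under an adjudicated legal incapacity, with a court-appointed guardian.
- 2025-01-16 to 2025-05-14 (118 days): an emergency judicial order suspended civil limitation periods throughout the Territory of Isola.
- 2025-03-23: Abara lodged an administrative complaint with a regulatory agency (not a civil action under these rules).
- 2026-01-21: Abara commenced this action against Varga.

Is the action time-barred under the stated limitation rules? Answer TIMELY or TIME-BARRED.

TIMELY

Under the discovery rule, the claim accrued on 2021-11-15, when Abara discovered the injury — not on the 2021-03-18 date of the underlying act.
Adding the 4 years base period to 2021-11-15 gives a deadline of 2025-11-15, before any tolling.
The period was tolled for 118 days by the emergency suspension of filing deadlines (2025-01-16 to 2025-05-14), pushing the deadline to 2026-03-13.
No stated provision tolls the period for the plaintiff's incapacity, so the interval from 2024-04-05 to 2024-06-26 has no effect on the deadline.
None of the other events listed affects the running of the period under the stated rules.
Filing on 2026-01-21 beat the 2026-03-13 deadline — the action is timely.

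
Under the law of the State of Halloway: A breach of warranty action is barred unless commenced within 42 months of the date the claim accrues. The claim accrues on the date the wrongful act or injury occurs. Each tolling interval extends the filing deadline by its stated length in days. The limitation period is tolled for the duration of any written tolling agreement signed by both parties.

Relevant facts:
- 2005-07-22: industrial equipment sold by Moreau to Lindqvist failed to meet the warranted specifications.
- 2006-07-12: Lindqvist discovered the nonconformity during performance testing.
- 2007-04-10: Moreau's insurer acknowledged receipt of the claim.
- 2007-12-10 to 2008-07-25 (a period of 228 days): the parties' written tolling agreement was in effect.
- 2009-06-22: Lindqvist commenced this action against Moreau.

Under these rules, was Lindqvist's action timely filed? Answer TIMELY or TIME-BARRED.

Accrual is governed by the date of the act, so the period began to run on 2005-07-22; the later discovery on 2006-07-12 is irrelevant under the stated rule.
The untolled deadline — 42 months after 2005-07-22 — is 2009-01-22.
The written tolling agreement from 2007-12-10 to 2008-07-25 tolled the period for 228 days, extending the deadline to 2009-09-07.
The other events in the timeline have no effect on the limitation period under the stated rules.
Filing on 2009-06-22 beat the 2009-09-07 deadline — the action is timely.

TIMELY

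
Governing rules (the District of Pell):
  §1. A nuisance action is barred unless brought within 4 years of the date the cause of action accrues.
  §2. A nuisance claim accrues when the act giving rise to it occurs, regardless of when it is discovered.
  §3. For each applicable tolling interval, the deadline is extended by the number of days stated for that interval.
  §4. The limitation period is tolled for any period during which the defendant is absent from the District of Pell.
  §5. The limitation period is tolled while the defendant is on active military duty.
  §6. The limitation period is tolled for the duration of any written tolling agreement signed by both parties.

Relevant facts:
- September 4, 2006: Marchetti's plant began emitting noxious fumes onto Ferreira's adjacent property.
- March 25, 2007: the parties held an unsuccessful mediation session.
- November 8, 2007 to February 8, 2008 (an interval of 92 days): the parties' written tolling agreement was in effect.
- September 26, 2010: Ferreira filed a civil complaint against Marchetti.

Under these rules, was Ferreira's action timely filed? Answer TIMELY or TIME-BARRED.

TIMELY

The limitation period began to run on September 4, 2006.
4 years from September 4, 2006 is September 4, 2010.
Because the written tolling agreement ran from November 8, 2007 to February 8, 2008, the deadline is extended by 92 days to December 5, 2010.
None of the other events listed affects the running of the period under the stated rules.
Ferreira filed on September 26, 2010, before the December 5, 2010 deadline, so the action is timely.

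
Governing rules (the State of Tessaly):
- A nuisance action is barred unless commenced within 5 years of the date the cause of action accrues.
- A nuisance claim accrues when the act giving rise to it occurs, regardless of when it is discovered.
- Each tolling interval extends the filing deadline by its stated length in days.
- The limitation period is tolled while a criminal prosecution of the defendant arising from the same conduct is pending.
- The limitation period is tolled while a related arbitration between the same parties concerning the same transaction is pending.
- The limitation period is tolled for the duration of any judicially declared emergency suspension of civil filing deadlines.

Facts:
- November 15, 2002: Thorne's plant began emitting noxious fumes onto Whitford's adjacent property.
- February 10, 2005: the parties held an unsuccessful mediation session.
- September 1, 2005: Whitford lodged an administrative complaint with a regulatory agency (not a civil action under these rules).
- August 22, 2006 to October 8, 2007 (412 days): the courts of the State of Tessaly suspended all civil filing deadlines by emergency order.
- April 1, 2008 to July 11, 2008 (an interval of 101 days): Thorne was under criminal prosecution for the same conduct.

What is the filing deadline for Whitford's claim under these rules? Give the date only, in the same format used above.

April 11, 2009

The limitation period began to run on November 15, 2002.
The untolled deadline — 5 years after November 15, 2002 — is November 15, 2007.
The period was tolled for 412 days by the emergency suspension of filing deadlines (August 22, 2006 to October 8, 2007), pushing the deadline to December 31, 2008.
The pending criminal prosecution from April 1, 2008 to July 11, 2008 tolled the period for 101 days, extending the deadline to April 11, 2009.
None of the other events listed affects the running of the period under the stated rules.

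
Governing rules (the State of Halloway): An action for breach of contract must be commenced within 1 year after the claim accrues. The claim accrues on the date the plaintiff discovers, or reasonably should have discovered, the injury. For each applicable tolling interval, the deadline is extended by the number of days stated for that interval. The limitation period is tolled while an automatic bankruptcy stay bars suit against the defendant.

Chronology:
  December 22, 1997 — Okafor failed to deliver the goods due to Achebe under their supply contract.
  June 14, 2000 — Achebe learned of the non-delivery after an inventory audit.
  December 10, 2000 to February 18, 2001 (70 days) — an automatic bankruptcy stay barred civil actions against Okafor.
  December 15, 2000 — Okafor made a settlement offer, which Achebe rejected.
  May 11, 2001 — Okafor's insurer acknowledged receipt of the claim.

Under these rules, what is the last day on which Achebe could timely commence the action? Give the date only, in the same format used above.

August 23, 2001

The claim did not accrue until Achebe discovered the injury on June 14, 2000; the December 22, 1997 act date does not start the clock under the stated rule.
1 year from June 14, 2000 is June 14, 2001.
The automatic bankruptcy stay from December 10, 2000 to February 18, 2001 tolled the period for 70 days, extending the deadline to August 23, 2001.
The other events in the timeline have no effect on the limitation period under the stated rules.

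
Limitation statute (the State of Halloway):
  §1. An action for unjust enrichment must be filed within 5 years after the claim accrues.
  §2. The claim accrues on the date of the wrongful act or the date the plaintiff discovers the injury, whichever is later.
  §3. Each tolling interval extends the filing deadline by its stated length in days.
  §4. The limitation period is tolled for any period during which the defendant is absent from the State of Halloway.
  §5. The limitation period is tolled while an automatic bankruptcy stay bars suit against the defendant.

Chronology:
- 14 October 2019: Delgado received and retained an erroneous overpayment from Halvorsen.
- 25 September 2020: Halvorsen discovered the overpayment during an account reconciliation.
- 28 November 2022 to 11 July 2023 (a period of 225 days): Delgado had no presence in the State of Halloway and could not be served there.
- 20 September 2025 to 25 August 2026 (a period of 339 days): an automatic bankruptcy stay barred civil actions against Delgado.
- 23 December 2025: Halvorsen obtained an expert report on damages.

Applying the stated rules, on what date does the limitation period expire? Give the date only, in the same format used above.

12 April 2027

The claim accrued on 25 September 2020 — the later of the 14 October 2019 act and the 25 September 2020 discovery.
The untolled deadline — 5 years after 25 September 2020 — is 25 September 2025.
The defendant's absence from the jurisdiction from 28 November 2022 to 11 July 2023 tolled the period for 225 days, extending the deadline to 8 May 2026.
The period was tolled for 339 days by the automatic bankruptcy stay (20 September 2025 to 25 August 2026), pushing the deadline to 12 April 2027.
Nothing else in the chronology tolls or restarts the period.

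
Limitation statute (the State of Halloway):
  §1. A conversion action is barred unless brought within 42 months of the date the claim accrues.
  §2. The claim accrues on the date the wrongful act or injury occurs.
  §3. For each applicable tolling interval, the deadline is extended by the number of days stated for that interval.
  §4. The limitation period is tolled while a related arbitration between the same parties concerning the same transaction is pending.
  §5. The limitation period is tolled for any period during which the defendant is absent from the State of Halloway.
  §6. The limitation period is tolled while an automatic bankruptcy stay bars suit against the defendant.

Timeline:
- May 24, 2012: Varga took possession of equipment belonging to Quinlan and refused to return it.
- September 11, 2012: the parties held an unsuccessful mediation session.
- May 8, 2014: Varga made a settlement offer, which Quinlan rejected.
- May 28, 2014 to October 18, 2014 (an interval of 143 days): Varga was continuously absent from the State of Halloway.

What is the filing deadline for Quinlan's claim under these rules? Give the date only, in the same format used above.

April 15, 2016

The claim accrued on May 24, 2012, when the wrongful act occurred.
Adding the 42 months base period to May 24, 2012 gives a deadline of November 24, 2015, before any tolling.
The period was tolled for 143 days by the defendant's absence from the jurisdiction (May 28, 2014 to October 18, 2014), pushing the deadline to April 15, 2016.
Nothing else in the chronology tolls or restarts the period.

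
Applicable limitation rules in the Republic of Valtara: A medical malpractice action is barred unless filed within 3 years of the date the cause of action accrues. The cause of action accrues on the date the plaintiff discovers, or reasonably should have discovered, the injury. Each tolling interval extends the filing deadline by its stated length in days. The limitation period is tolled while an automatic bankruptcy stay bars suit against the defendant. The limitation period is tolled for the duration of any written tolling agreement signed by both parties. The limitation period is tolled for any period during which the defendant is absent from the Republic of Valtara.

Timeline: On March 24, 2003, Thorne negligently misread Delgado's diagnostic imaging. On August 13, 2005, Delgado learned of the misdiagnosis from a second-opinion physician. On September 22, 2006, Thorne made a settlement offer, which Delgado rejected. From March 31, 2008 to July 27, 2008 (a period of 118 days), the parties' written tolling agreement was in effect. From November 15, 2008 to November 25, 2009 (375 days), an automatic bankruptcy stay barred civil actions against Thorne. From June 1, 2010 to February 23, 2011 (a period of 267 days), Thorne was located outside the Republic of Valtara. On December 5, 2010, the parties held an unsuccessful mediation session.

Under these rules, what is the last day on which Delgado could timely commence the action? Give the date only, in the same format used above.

Accrual is tied to discovery, so the period began on August 13, 2005 rather than on March 24, 2003 when the act occurred.
Adding the 3 years base period to August 13, 2005 gives a deadline of August 13, 2008, before any tolling.
The written tolling agreement from March 31, 2008 to July 27, 2008 tolled the period for 118 days, extending the deadline to December 9, 2008.
Because the automatic bankruptcy stay ran from November 15, 2008 to November 25, 2009, the deadline is extended by 375 days to December 19, 2009.
By the time the defendant's absence from the jurisdiction began on June 1, 2010, the limitation period had already expired on December 19, 2009; that interval cannot revive it.
The other events in the timeline have no effect on the limitation period under the stated rules.

December 19, 2009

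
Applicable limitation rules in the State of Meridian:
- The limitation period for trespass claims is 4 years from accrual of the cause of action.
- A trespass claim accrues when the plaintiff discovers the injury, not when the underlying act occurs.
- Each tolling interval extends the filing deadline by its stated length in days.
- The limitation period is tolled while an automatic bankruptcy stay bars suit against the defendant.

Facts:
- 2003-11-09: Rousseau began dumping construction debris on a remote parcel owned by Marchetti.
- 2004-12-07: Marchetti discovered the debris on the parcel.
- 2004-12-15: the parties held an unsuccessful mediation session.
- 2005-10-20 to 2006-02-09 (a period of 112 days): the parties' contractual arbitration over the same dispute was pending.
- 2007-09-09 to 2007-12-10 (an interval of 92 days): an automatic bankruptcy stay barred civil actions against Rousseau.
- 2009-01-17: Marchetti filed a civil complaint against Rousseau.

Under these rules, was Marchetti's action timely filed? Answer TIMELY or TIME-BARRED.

Accrual is tied to discovery, so the period began on 2004-12-07 rather than on 2003-11-09 when the act occurred.
Adding the 4 years base period to 2004-12-07 gives a deadline of 2008-12-07, before any tolling.
The automatic bankruptcy stay from 2007-09-09 to 2007-12-10 tolled the period for 92 days, extending the deadline to 2009-03-09.
Although a pending arbitration ran from 2005-10-20 to 2006-02-09, the stated rules do not make that a tolling event, so it is disregarded.
The other events in the timeline have no effect on the limitation period under the stated rules.
The 2009-01-17 filing precedes the 2009-03-09 deadline; the claim is timely.

TIMELY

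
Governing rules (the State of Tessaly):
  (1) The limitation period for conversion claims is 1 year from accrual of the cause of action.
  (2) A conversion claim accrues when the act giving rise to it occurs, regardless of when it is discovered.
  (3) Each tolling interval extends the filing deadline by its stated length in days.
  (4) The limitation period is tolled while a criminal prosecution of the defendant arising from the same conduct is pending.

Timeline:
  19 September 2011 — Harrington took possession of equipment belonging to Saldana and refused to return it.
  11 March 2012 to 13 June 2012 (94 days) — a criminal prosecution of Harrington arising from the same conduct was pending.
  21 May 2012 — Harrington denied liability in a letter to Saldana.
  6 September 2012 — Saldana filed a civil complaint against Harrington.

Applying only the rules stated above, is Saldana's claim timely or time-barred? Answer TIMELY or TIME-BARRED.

TIMELY

The cause of action accrued on 19 September 2011, the date of the act.
The untolled deadline — 1 year after 19 September 2011 — is 19 September 2012.
Because the pending criminal prosecution ran from 11 March 2012 to 13 June 2012, the deadline is extended by 94 days to 22 December 2012.
The other events in the timeline have no effect on the limitation period under the stated rules.
The 6 September 2012 filing precedes the 22 December 2012 deadline; the claim is timely.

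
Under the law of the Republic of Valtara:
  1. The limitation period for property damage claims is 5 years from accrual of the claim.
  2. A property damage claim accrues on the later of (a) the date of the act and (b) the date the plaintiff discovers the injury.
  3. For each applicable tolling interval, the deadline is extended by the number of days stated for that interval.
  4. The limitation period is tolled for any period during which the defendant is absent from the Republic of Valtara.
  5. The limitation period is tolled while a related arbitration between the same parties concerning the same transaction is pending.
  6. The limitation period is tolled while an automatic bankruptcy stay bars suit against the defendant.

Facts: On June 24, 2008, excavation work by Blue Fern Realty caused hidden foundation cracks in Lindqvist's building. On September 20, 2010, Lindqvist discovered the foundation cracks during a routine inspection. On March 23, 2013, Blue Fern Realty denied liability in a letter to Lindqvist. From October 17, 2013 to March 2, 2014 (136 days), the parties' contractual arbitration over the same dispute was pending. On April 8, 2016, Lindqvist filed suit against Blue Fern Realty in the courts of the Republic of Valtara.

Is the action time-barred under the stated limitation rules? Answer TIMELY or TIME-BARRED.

Because discovery on September 20, 2010 post-dates the June 24, 2008 act, accrual under the later-of rule falls on September 20, 2010.
5 years from September 20, 2010 is September 20, 2015.
The pending related arbitration from October 17, 2013 to March 2, 2014 tolled the period for 136 days, extending the deadline to February 3, 2016.
None of the other events listed affects the running of the period under the stated rules.
Filing on April 8, 2016 missed the February 3, 2016 deadline — the action is time-barred.

TIME-BARRED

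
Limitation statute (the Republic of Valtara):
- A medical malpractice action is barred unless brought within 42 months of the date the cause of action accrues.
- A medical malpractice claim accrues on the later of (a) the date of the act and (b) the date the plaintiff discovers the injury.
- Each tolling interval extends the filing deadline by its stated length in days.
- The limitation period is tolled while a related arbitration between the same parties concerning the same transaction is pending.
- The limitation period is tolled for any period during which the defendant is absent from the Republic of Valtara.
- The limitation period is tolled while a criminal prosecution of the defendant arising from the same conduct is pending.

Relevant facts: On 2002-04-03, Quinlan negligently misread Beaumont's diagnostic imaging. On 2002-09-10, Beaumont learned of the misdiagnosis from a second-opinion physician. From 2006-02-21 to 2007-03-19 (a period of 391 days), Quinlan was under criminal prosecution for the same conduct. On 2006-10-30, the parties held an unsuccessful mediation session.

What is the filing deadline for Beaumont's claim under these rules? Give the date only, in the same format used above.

2007-04-05

Taking the later of the act (2002-04-03) and discovery (2002-09-10), the claim accrued on 2002-09-10.
The untolled deadline — 42 months after 2002-09-10 — is 2006-03-10.
The period was tolled for 391 days by the pending criminal prosecution (2006-02-21 to 2007-03-19), pushing the deadline to 2007-04-05.
The other events in the timeline have no effect on the limitation period under the stated rules.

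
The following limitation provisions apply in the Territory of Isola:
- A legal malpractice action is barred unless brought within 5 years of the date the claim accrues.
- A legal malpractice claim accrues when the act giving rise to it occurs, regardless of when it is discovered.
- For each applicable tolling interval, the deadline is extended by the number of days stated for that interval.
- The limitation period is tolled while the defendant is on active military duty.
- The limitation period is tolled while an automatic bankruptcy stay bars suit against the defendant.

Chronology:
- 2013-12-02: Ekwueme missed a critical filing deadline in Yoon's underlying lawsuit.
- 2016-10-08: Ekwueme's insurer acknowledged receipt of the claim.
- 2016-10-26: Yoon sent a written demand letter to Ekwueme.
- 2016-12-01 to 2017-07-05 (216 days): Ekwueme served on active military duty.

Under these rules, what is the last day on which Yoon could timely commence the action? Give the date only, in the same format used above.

The limitation period began to run on 2013-12-02.
Adding the 5 years base period to 2013-12-02 gives a deadline of 2018-12-02, before any tolling.
The defendant's active military service from 2016-12-01 to 2017-07-05 tolled the period for 216 days, extending the deadline to 2019-07-06.
None of the other events listed affects the running of the period under the stated rules.

2019-07-06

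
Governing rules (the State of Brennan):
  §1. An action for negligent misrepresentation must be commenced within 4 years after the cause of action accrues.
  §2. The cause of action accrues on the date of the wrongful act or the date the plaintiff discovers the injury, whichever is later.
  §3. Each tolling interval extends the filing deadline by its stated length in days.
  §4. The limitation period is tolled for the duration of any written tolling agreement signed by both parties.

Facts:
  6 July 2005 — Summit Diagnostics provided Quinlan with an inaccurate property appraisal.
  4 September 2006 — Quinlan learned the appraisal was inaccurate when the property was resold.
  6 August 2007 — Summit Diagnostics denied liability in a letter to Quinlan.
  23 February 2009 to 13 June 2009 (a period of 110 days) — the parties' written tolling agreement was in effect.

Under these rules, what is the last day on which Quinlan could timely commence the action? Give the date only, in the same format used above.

Taking the later of the act (6 July 2005) and discovery (4 September 2006), the claim accrued on 4 September 2006.
Adding the 4 years base period to 4 September 2006 gives a deadline of 4 September 2010, before any tolling.
The period was tolled for 110 days by the written tolling agreement (23 February 2009 to 13 June 2009), pushing the deadline to 23 December 2010.
None of the other events listed affects the running of the period under the stated rules.

23 December 2010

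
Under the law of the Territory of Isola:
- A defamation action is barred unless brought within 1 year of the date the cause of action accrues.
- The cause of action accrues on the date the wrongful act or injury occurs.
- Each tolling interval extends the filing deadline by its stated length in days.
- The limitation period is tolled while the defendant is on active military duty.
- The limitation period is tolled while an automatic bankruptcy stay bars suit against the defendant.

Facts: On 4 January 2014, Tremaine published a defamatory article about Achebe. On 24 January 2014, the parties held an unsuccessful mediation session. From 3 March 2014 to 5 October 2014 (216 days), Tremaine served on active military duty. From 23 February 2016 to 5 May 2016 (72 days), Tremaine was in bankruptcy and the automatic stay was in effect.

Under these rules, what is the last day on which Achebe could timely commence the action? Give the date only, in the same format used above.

8 August 2015

The cause of action accrued on 4 January 2014, the date of the act.
The untolled deadline — 1 year after 4 January 2014 — is 4 January 2015.
Because the defendant's active military service ran from 3 March 2014 to 5 October 2014, the deadline is extended by 216 days to 8 August 2015.
By the time the automatic bankruptcy stay began on 23 February 2016, the limitation period had already expired on 8 August 2015; that interval cannot revive it.
Nothing else in the chronology tolls or restarts the period.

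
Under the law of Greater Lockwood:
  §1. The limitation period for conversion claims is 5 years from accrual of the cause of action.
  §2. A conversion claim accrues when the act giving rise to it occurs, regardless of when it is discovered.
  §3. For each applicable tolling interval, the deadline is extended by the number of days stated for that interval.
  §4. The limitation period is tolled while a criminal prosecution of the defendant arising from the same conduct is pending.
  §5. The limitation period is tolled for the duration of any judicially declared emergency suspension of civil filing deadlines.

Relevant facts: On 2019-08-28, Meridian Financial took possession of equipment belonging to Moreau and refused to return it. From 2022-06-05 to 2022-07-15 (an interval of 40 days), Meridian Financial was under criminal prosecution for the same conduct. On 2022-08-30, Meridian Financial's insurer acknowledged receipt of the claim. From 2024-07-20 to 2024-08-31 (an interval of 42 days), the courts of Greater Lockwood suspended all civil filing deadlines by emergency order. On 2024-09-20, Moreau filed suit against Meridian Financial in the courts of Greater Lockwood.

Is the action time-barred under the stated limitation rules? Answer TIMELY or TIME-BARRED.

TIMELY

The claim accrued on 2019-08-28, when the wrongful act occurred.
The untolled deadline — 5 years after 2019-08-28 — is 2024-08-28.
The period was tolled for 40 days by the pending criminal prosecution (2022-06-05 to 2022-07-15), pushing the deadline to 2024-10-07.
Because the emergency suspension of filing deadlines ran from 2024-07-20 to 2024-08-31, the deadline is extended by 42 days to 2024-11-18.
None of the other events listed affects the running of the period under the stated rules.
Filing on 2024-09-20 beat the 2024-11-18 deadline — the action is timely.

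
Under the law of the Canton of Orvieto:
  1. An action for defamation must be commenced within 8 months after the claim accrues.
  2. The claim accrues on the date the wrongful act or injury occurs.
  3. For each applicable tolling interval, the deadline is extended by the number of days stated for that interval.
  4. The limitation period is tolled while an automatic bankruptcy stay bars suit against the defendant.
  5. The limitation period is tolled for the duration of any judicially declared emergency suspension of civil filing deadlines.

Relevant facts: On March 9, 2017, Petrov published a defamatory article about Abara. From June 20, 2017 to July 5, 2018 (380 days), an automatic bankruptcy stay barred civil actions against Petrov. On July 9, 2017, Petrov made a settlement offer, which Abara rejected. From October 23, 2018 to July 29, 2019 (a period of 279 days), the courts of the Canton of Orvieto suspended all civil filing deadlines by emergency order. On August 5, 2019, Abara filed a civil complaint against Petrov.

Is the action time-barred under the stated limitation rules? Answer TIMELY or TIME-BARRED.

TIMELY

The limitation period began to run on March 9, 2017.
The untolled deadline — 8 months after March 9, 2017 — is November 9, 2017.
The period was tolled for 380 days by the automatic bankruptcy stay (June 20, 2017 to July 5, 2018), pushing the deadline to November 24, 2018.
Because the emergency suspension of filing deadlines ran from October 23, 2018 to July 29, 2019, the deadline is extended by 279 days to August 30, 2019.
The other events in the timeline have no effect on the limitation period under the stated rules.
The August 5, 2019 filing precedes the August 30, 2019 deadline; the claim is timely.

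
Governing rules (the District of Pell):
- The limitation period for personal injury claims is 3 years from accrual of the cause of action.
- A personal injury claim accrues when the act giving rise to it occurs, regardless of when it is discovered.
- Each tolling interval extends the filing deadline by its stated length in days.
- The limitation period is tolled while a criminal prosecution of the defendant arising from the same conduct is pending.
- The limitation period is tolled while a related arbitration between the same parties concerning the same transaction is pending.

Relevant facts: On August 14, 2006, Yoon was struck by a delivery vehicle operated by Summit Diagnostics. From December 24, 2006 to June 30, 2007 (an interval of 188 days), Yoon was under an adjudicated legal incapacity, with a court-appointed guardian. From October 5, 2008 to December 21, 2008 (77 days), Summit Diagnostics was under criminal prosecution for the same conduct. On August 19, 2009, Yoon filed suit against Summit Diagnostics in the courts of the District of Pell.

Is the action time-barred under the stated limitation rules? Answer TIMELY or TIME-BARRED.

TIMELY

The cause of action accrued on August 14, 2006, the date of the act.
The untolled deadline — 3 years after August 14, 2006 — is August 14, 2009.
The period was tolled for 77 days by the pending criminal prosecution (October 5, 2008 to December 21, 2008), pushing the deadline to October 30, 2009.
Although the plaintiff's incapacity ran from December 24, 2006 to June 30, 2007, the stated rules do not make that a tolling event, so it is disregarded.
Filing on August 19, 2009 beat the October 30, 2009 deadline — the action is timely.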